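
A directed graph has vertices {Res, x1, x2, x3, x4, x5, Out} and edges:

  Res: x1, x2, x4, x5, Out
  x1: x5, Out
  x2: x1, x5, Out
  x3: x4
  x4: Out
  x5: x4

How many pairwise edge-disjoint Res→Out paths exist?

4

Assign every edge capacity 1; by Menger, the answer equals the max flow.
Path Res→Out (+1); total 1.
Path Res→x1→Out (+1); total 2.
Path Res→x2→Out (+1); total 3.
Path Res→x4→Out (+1); total 4.
No residual Res→Out path; max flow = 4.
Certifying cut of size 4: {Res→Out, Res→x1, Res→x2, x4→Out}.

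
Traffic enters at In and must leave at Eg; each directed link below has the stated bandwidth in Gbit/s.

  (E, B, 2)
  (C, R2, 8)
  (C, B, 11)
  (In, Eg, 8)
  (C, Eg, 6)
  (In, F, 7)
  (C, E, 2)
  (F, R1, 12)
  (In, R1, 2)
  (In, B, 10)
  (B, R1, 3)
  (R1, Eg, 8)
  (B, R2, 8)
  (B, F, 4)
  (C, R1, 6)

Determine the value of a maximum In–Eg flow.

16

Augment In→Eg: bottleneck 8, flow now 8.
Augment In→R1→Eg: bottleneck 2, flow now 10.
Augment In→F→R1→Eg: bottleneck 6, flow now 16.
No augmenting path remains; maximum flow = 16.
In the residual graph, reachable from In: {In, F, B, R2, R1}.
Min-cut edges: In→Eg (8), R1→Eg (8); capacity 8 + 8 = 16.
This cut is saturated, so no flow can exceed 16.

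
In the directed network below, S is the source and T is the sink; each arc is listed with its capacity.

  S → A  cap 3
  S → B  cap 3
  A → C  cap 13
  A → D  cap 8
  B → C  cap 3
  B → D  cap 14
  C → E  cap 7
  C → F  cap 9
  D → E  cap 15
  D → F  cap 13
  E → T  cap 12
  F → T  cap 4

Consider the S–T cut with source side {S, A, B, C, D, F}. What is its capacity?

Edges leaving {S, A, B, C, D, F}: C→E (7), D→E (15), F→T (4).
Cut capacity = 7 + 15 + 4 = 26.

26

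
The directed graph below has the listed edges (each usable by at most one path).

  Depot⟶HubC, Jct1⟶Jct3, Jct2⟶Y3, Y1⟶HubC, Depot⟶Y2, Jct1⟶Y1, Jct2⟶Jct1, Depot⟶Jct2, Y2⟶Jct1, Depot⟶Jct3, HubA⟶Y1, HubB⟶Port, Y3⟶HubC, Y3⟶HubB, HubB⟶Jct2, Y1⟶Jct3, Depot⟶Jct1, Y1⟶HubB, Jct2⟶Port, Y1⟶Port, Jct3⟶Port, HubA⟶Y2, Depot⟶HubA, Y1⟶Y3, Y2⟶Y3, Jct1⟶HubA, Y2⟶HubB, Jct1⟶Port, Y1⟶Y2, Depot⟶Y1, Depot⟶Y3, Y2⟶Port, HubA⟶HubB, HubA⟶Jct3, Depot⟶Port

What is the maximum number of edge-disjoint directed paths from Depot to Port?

Assign every edge capacity 1; by Menger, the answer equals the max flow.
Path Depot→Port (+1); total 1.
Path Depot→Jct1→Port (+1); total 2.
Path Depot→Y1→Port (+1); total 3.
Path Depot→Y2→Port (+1); total 4.
Path Depot→Jct3→Port (+1); total 5.
Path Depot→Jct2→Port (+1); total 6.
Path Depot→HubA→HubB→Port (+1); total 7.
No residual Depot→Port path; max flow = 7.
Certifying cut of size 7: {Depot→Port, HubB→Port, Jct1→Port, Jct2→Port, Jct3→Port, Y1→Port, Y2→Port}.

7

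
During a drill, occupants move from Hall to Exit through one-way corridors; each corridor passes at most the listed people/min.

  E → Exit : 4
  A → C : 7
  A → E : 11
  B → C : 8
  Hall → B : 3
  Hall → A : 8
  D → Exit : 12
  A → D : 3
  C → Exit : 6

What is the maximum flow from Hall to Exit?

Augment Hall→A→C→Exit: bottleneck 6, flow now 6.
Augment Hall→A→D→Exit: bottleneck 2, flow now 8.
Augment Hall→B→C→A→D→Exit: bottleneck 1, flow now 9. (uses reverse residual edge)
Augment Hall→B→C→A→E→Exit: bottleneck 2, flow now 11. (uses reverse residual edge)
No augmenting path remains; maximum flow = 11.
In the residual graph, reachable from Hall: {Hall}.
Min-cut edges: Hall→A (8), Hall→B (3); capacity 8 + 3 = 11.
This cut is saturated, so no flow can exceed 11.

11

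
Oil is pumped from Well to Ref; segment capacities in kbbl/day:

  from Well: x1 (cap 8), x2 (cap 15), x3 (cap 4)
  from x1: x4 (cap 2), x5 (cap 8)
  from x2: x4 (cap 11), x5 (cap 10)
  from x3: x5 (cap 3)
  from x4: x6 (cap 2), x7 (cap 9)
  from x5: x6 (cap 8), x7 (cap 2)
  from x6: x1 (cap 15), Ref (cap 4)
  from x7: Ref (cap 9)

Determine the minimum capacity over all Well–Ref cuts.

13

Augment Well→x1→x4→x6→Ref: bottleneck 2, flow now 2.
Augment Well→x1→x5→x6→Ref: bottleneck 2, flow now 4.
Augment Well→x1→x5→x7→Ref: bottleneck 2, flow now 6.
Augment Well→x2→x4→x7→Ref: bottleneck 7, flow now 13.
No augmenting path remains; maximum flow = 13.
By max-flow min-cut, the minimum cut capacity equals the max flow.
In the residual graph, reachable from Well: {Well, x1, x2, x3, x4, x5, x6, x7}.
Min-cut edges: x6→Ref (4), x7→Ref (9); capacity 4 + 9 = 13.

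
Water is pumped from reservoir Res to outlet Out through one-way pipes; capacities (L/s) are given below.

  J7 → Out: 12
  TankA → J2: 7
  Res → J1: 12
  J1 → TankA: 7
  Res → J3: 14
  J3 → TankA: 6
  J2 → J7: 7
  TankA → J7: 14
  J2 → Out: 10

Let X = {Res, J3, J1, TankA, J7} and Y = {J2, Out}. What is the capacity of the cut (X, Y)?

19

Edges leaving {Res, J3, J1, TankA, J7}: TankA→J2 (7), J7→Out (12).
Cut capacity = 7 + 12 = 19.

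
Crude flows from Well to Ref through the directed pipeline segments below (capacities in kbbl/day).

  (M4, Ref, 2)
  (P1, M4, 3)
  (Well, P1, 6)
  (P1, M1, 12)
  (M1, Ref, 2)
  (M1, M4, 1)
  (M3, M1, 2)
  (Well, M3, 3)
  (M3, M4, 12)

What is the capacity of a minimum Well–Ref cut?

Augment Well→P1→M4→Ref: bottleneck 2, flow now 2.
Augment Well→P1→M1→Ref: bottleneck 2, flow now 4.
No augmenting path remains; maximum flow = 4.
By max-flow min-cut, the minimum cut capacity equals the max flow.
In the residual graph, reachable from Well: {Well, P1, M3, M4, M1}.
Min-cut edges: M4→Ref (2), M1→Ref (2); capacity 2 + 2 = 4.

4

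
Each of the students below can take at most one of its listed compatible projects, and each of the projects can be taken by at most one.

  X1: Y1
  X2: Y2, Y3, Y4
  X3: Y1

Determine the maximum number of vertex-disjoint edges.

2

Unit-capacity flow: source→left, listed edges, right→sink; max matching = max flow.
Augmenting path X1→Y1 (+1); matched 1.
Augmenting path X2→Y2 (+1); matched 2.
No augmenting path remains; maximum matching = 2.
König certificate: {X2, Y1} is a vertex cover of size 2 (every listed pair touches it), so no matching can be larger.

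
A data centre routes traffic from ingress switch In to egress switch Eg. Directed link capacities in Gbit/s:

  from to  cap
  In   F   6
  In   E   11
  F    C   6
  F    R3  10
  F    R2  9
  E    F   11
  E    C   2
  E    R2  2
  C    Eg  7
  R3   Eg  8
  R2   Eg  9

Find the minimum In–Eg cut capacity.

17

Augment In→F→C→Eg: bottleneck 6, flow now 6.
Augment In→E→C→Eg: bottleneck 1, flow now 7.
Augment In→E→R2→Eg: bottleneck 2, flow now 9.
Augment In→E→F→R3→Eg: bottleneck 8, flow now 17.
No augmenting path remains; maximum flow = 17.
By max-flow min-cut, the minimum cut capacity equals the max flow.
In the residual graph, reachable from In: {In}.
Min-cut edges: In→F (6), In→E (11); capacity 6 + 11 = 17.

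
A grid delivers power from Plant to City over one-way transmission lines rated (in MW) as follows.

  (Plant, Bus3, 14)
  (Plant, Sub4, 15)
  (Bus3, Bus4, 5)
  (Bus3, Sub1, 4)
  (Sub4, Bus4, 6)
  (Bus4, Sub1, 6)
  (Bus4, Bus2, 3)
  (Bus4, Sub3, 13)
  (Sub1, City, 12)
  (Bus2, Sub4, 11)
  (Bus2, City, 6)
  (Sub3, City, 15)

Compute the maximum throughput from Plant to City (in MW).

15

Augment Plant→Bus3→Sub1→City: bottleneck 4, flow now 4.
Augment Plant→Bus3→Bus4→Sub1→City: bottleneck 5, flow now 9.
Augment Plant→Sub4→Bus4→Sub1→City: bottleneck 1, flow now 10.
Augment Plant→Sub4→Bus4→Bus2→City: bottleneck 3, flow now 13.
Augment Plant→Sub4→Bus4→Sub3→City: bottleneck 2, flow now 15.
No augmenting path remains; maximum flow = 15.
In the residual graph, reachable from Plant: {Plant, Bus3, Sub4}.
Min-cut edges: Bus3→Bus4 (5), Bus3→Sub1 (4), Sub4→Bus4 (6); capacity 5 + 4 + 6 = 15.
This cut is saturated, so no flow can exceed 15.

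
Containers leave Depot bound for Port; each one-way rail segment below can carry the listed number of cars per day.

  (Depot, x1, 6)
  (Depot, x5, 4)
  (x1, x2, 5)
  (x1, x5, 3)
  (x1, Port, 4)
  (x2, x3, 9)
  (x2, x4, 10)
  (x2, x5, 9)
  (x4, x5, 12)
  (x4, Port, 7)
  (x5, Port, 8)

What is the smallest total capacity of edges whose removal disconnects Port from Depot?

10

Augment Depot→x1→Port: bottleneck 4, flow now 4.
Augment Depot→x5→Port: bottleneck 4, flow now 8.
Augment Depot→x1→x5→Port: bottleneck 2, flow now 10.
No augmenting path remains; maximum flow = 10.
By max-flow min-cut, the minimum cut capacity equals the max flow.
In the residual graph, reachable from Depot: {Depot}.
Min-cut edges: Depot→x1 (6), Depot→x5 (4); capacity 6 + 4 = 10.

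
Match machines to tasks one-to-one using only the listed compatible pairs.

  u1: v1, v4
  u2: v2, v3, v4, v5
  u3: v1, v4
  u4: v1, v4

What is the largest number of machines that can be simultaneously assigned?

Unit-capacity flow: source→left, listed edges, right→sink; max matching = max flow.
Augmenting path u1→v1 (+1); matched 1.
Augmenting path u2→v2 (+1); matched 2.
Augmenting path u3→v4 (+1); matched 3.
No augmenting path remains; maximum matching = 3.
König certificate: {u2, v1, v4} is a vertex cover of size 3 (every listed pair touches it), so no matching can be larger.

3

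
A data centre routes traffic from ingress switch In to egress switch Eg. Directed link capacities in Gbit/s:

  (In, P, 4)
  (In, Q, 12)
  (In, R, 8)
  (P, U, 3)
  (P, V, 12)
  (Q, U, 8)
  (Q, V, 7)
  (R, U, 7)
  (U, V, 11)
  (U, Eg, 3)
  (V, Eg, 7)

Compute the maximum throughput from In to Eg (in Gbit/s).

Augment In→P→U→Eg: bottleneck 3, flow now 3.
Augment In→P→V→Eg: bottleneck 1, flow now 4.
Augment In→Q→V→Eg: bottleneck 6, flow now 10.
No augmenting path remains; maximum flow = 10.
In the residual graph, reachable from In: {In, P, Q, R, U, V}.
Min-cut edges: U→Eg (3), V→Eg (7); capacity 3 + 7 = 10.
This cut is saturated, so no flow can exceed 10.

10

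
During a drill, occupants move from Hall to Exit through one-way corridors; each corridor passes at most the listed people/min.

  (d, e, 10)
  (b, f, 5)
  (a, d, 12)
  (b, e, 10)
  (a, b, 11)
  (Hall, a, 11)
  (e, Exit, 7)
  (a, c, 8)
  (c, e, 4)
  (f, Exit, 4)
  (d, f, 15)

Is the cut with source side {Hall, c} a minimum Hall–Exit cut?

Given cut capacity: 11 + 4 = 15.
Augment Hall→a→b→e→Exit: bottleneck 7, flow now 7.
Augment Hall→a→b→f→Exit: bottleneck 4, flow now 11.
No augmenting path remains; maximum flow = 11.
In the residual graph, reachable from Hall: {Hall}.
Min-cut edges: Hall→a (11); capacity 11 = 11.
Cut capacity 15 exceeds the max flow 11, so it is not minimum.

No — its capacity is 15, but the minimum cut has capacity 11.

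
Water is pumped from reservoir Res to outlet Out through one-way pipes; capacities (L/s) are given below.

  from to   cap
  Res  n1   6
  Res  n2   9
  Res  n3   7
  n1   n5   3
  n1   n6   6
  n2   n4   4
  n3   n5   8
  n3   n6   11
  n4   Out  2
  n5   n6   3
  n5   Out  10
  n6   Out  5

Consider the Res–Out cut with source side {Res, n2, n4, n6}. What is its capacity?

Edges leaving {Res, n2, n4, n6}: Res→n1 (6), Res→n3 (7), n4→Out (2), n6→Out (5).
Cut capacity = 6 + 7 + 2 + 5 = 20.

20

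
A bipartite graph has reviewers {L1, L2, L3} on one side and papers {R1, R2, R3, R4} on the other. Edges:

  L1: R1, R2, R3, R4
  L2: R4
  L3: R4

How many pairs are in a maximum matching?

2

Unit-capacity flow: source→left, listed edges, right→sink; max matching = max flow.
Augmenting path L1→R1 (+1); matched 1.
Augmenting path L2→R4 (+1); matched 2.
No augmenting path remains; maximum matching = 2.
König certificate: {L1, R4} is a vertex cover of size 2 (every listed pair touches it), so no matching can be larger.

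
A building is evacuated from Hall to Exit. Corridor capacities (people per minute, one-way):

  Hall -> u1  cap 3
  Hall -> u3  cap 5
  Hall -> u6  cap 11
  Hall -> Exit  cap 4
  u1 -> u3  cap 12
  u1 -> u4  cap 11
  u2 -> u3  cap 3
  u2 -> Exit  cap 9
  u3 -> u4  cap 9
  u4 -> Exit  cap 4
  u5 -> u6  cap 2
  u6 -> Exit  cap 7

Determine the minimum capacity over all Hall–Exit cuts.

Augment Hall→Exit: bottleneck 4, flow now 4.
Augment Hall→u6→Exit: bottleneck 7, flow now 11.
Augment Hall→u1→u4→Exit: bottleneck 3, flow now 14.
Augment Hall→u3→u4→Exit: bottleneck 1, flow now 15.
No augmenting path remains; maximum flow = 15.
By max-flow min-cut, the minimum cut capacity equals the max flow.
In the residual graph, reachable from Hall: {Hall, u1, u3, u4, u6}.
Min-cut edges: Hall→Exit (4), u4→Exit (4), u6→Exit (7); capacity 4 + 4 + 7 = 15.

15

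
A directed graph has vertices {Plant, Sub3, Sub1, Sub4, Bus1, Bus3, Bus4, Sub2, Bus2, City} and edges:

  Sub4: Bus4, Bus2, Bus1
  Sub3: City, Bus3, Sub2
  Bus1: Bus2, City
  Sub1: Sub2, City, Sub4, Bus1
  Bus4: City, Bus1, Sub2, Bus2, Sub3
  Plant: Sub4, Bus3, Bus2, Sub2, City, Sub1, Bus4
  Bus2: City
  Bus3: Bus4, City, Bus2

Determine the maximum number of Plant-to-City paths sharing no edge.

Assign every edge capacity 1; by Menger, the answer equals the max flow.
Path Plant→City (+1); total 1.
Path Plant→Sub1→City (+1); total 2.
Path Plant→Bus3→City (+1); total 3.
Path Plant→Bus4→City (+1); total 4.
Path Plant→Bus2→City (+1); total 5.
Path Plant→Sub4→Bus1→City (+1); total 6.
No residual Plant→City path; max flow = 6.
Certifying cut of size 6: {Plant→Bus2, Plant→Bus3, Plant→Bus4, Plant→City, Plant→Sub1, Plant→Sub4}.

6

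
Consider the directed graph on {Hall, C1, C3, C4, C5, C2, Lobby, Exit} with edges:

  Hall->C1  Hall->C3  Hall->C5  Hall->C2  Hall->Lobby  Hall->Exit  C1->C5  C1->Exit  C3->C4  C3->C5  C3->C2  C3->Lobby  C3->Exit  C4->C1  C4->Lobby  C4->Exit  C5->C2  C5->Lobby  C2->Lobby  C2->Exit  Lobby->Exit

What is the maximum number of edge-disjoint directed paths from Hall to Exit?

5

Assign every edge capacity 1; by Menger, the answer equals the max flow.
Path Hall→Exit (+1); total 1.
Path Hall→C1→Exit (+1); total 2.
Path Hall→C3→Exit (+1); total 3.
Path Hall→C2→Exit (+1); total 4.
Path Hall→Lobby→Exit (+1); total 5.
No residual Hall→Exit path; max flow = 5.
Certifying cut of size 5: {C2→Exit, Hall→C1, Hall→C3, Hall→Exit, Lobby→Exit}.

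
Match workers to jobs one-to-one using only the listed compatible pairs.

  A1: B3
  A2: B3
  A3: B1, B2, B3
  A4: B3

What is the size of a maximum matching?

Unit-capacity flow: source→left, listed edges, right→sink; max matching = max flow.
Augmenting path A1→B3 (+1); matched 1.
Augmenting path A3→B1 (+1); matched 2.
No augmenting path remains; maximum matching = 2.
König certificate: {A3, B3} is a vertex cover of size 2 (every listed pair touches it), so no matching can be larger.

2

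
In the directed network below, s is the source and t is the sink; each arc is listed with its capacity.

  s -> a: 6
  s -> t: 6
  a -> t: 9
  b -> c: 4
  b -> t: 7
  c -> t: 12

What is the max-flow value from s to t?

12

Augment s→t: bottleneck 6, flow now 6.
Augment s→a→t: bottleneck 6, flow now 12.
No augmenting path remains; maximum flow = 12.
In the residual graph, reachable from s: {s}.
Min-cut edges: s→a (6), s→t (6); capacity 6 + 6 = 12.
This cut is saturated, so no flow can exceed 12.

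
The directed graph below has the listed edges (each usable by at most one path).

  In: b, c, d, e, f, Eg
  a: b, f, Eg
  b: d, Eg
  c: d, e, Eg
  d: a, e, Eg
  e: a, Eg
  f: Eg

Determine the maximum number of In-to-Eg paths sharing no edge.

Assign every edge capacity 1; by Menger, the answer equals the max flow.
Path In→Eg (+1); total 1.
Path In→b→Eg (+1); total 2.
Path In→c→Eg (+1); total 3.
Path In→d→Eg (+1); total 4.
Path In→e→Eg (+1); total 5.
Path In→f→Eg (+1); total 6.
No residual In→Eg path; max flow = 6.
Certifying cut of size 6: {In→Eg, In→b, In→c, In→d, In→e, In→f}.

6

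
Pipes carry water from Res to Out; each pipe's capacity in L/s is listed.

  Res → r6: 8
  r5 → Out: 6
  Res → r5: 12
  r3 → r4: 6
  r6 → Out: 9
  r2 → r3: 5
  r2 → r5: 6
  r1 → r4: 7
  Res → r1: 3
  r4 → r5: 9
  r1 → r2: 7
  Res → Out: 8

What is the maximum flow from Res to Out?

22

Augment Res→Out: bottleneck 8, flow now 8.
Augment Res→r5→Out: bottleneck 6, flow now 14.
Augment Res→r6→Out: bottleneck 8, flow now 22.
No augmenting path remains; maximum flow = 22.
In the residual graph, reachable from Res: {Res, r1, r2, r3, r4, r5}.
Min-cut edges: Res→r6 (8), Res→Out (8), r5→Out (6); capacity 8 + 8 + 6 = 22.
This cut is saturated, so no flow can exceed 22.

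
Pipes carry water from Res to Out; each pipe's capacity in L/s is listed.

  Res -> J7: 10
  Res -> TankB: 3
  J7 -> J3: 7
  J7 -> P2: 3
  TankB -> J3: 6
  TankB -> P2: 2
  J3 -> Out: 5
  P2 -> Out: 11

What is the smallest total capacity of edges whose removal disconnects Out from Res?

10

Augment Res→J7→J3→Out: bottleneck 5, flow now 5.
Augment Res→J7→P2→Out: bottleneck 3, flow now 8.
Augment Res→TankB→P2→Out: bottleneck 2, flow now 10.
No augmenting path remains; maximum flow = 10.
By max-flow min-cut, the minimum cut capacity equals the max flow.
In the residual graph, reachable from Res: {Res, J7, TankB, J3}.
Min-cut edges: J7→P2 (3), TankB→P2 (2), J3→Out (5); capacity 3 + 2 + 5 = 10.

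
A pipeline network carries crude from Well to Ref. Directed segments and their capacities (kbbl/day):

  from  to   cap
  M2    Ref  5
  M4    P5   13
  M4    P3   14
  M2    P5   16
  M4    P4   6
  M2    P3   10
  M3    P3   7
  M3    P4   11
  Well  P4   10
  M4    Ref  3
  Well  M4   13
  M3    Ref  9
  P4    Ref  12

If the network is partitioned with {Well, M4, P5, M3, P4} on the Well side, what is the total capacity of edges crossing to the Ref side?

Edges leaving {Well, M4, P5, M3, P4}: M4→P3 (14), M4→Ref (3), M3→P3 (7), M3→Ref (9), P4→Ref (12).
Cut capacity = 14 + 3 + 7 + 9 + 12 = 45.

45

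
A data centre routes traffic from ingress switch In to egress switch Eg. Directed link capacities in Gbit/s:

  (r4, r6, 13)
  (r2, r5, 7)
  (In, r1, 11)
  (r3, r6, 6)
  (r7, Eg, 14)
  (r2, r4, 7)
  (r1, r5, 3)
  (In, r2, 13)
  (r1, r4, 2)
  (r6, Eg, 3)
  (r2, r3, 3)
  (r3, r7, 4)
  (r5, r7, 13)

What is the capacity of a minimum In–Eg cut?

16

Augment In→r1→r4→r6→Eg: bottleneck 2, flow now 2.
Augment In→r1→r5→r7→Eg: bottleneck 3, flow now 5.
Augment In→r2→r3→r6→Eg: bottleneck 1, flow now 6.
Augment In→r2→r3→r7→Eg: bottleneck 2, flow now 8.
Augment In→r2→r5→r7→Eg: bottleneck 7, flow now 15.
Augment In→r2→r4→r6→r3→r7→Eg: bottleneck 1, flow now 16. (uses reverse residual edge)
No augmenting path remains; maximum flow = 16.
By max-flow min-cut, the minimum cut capacity equals the max flow.
In the residual graph, reachable from In: {In, r1, r2, r4, r6}.
Min-cut edges: r1→r5 (3), r2→r3 (3), r2→r5 (7), r6→Eg (3); capacity 3 + 3 + 7 + 3 = 16.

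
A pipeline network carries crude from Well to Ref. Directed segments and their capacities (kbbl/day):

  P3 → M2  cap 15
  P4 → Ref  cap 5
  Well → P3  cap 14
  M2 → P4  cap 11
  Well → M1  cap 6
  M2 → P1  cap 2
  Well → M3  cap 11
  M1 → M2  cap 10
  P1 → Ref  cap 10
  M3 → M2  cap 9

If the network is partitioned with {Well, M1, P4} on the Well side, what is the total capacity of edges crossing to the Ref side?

Edges leaving {Well, M1, P4}: Well→M3 (11), Well→P3 (14), M1→M2 (10), P4→Ref (5).
Cut capacity = 11 + 14 + 10 + 5 = 40.

40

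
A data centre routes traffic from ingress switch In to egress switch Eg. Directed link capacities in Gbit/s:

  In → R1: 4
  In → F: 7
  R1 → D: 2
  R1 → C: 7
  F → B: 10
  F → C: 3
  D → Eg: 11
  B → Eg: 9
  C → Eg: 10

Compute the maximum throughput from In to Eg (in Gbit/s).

11

Augment In→R1→D→Eg: bottleneck 2, flow now 2.
Augment In→R1→C→Eg: bottleneck 2, flow now 4.
Augment In→F→B→Eg: bottleneck 7, flow now 11.
No augmenting path remains; maximum flow = 11.
In the residual graph, reachable from In: {In}.
Min-cut edges: In→R1 (4), In→F (7); capacity 4 + 7 = 11.
This cut is saturated, so no flow can exceed 11.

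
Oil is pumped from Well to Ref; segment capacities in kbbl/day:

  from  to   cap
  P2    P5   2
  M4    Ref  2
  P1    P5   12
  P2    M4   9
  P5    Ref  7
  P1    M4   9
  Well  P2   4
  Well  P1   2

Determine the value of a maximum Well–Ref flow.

6

Augment Well→P1→M4→Ref: bottleneck 2, flow now 2.
Augment Well→P2→P5→Ref: bottleneck 2, flow now 4.
Augment Well→P2→M4→P1→P5→Ref: bottleneck 2, flow now 6. (uses reverse residual edge)
No augmenting path remains; maximum flow = 6.
In the residual graph, reachable from Well: {Well}.
Min-cut edges: Well→P1 (2), Well→P2 (4); capacity 2 + 4 = 6.
This cut is saturated, so no flow can exceed 6.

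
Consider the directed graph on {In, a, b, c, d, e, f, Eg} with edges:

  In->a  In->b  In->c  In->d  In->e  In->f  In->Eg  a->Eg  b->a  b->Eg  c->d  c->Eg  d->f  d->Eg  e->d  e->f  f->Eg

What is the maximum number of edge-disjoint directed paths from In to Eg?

6

Assign every edge capacity 1; by Menger, the answer equals the max flow.
Path In→Eg (+1); total 1.
Path In→a→Eg (+1); total 2.
Path In→b→Eg (+1); total 3.
Path In→c→Eg (+1); total 4.
Path In→d→Eg (+1); total 5.
Path In→f→Eg (+1); total 6.
No residual In→Eg path; max flow = 6.
Certifying cut of size 6: {In→Eg, In→a, In→b, In→c, d→Eg, f→Eg}.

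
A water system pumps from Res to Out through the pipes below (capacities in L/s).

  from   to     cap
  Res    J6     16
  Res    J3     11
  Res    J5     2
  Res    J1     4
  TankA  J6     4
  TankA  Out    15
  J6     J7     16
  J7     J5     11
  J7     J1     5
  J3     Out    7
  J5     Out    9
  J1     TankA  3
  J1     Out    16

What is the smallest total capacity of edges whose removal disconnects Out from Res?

25

Augment Res→J3→Out: bottleneck 7, flow now 7.
Augment Res→J5→Out: bottleneck 2, flow now 9.
Augment Res→J1→Out: bottleneck 4, flow now 13.
Augment Res→J6→J7→J5→Out: bottleneck 7, flow now 20.
Augment Res→J6→J7→J1→Out: bottleneck 5, flow now 25.
No augmenting path remains; maximum flow = 25.
By max-flow min-cut, the minimum cut capacity equals the max flow.
In the residual graph, reachable from Res: {Res, J6, J7, J3, J5}.
Min-cut edges: Res→J1 (4), J7→J1 (5), J3→Out (7), J5→Out (9); capacity 4 + 5 + 7 + 9 = 25.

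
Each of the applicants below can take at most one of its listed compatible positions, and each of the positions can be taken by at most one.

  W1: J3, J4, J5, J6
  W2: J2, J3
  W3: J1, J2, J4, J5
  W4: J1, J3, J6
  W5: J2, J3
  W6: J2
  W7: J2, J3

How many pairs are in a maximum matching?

Unit-capacity flow: source→left, listed edges, right→sink; max matching = max flow.
Augmenting path W1→J3 (+1); matched 1.
Augmenting path W2→J2 (+1); matched 2.
Augmenting path W3→J1 (+1); matched 3.
Augmenting path W4→J6 (+1); matched 4.
Augmenting path W5→J3→W1→J4 (+1); matched 5.
No augmenting path remains; maximum matching = 5.
König certificate: {W1, W3, W4, J2, J3} is a vertex cover of size 5 (every listed pair touches it), so no matching can be larger.

5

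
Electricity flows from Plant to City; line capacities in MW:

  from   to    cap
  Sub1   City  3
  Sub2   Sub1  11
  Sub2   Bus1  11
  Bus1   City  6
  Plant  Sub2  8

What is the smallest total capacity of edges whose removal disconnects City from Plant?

8

Augment Plant→Sub2→Bus1→City: bottleneck 6, flow now 6.
Augment Plant→Sub2→Sub1→City: bottleneck 2, flow now 8.
No augmenting path remains; maximum flow = 8.
By max-flow min-cut, the minimum cut capacity equals the max flow.
In the residual graph, reachable from Plant: {Plant}.
Min-cut edges: Plant→Sub2 (8); capacity 8 = 8.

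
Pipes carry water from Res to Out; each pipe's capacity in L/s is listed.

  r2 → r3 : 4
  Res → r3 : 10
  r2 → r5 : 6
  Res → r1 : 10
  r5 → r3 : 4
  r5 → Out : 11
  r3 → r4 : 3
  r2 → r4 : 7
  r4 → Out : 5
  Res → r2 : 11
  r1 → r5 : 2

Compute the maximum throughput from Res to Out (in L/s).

Augment Res→r1→r5→Out: bottleneck 2, flow now 2.
Augment Res→r2→r4→Out: bottleneck 5, flow now 7.
Augment Res→r2→r5→Out: bottleneck 6, flow now 13.
No augmenting path remains; maximum flow = 13.
In the residual graph, reachable from Res: {Res, r1, r2, r3, r4}.
Min-cut edges: r1→r5 (2), r2→r5 (6), r4→Out (5); capacity 2 + 6 + 5 = 13.
This cut is saturated, so no flow can exceed 13.

13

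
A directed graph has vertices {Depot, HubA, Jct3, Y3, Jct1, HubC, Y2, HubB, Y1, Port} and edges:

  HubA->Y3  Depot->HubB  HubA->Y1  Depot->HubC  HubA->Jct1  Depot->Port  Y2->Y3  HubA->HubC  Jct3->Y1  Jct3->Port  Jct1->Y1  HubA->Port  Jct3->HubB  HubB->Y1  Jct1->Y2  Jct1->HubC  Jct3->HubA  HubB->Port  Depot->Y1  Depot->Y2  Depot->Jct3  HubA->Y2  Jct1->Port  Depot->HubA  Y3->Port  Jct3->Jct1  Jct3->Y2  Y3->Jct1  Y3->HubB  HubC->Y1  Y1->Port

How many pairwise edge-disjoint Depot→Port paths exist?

6

Assign every edge capacity 1; by Menger, the answer equals the max flow.
Path Depot→Port (+1); total 1.
Path Depot→HubA→Port (+1); total 2.
Path Depot→Jct3→Port (+1); total 3.
Path Depot→HubB→Port (+1); total 4.
Path Depot→Y1→Port (+1); total 5.
Path Depot→Y2→Y3→Port (+1); total 6.
No residual Depot→Port path; max flow = 6.
Certifying cut of size 6: {Depot→HubA, Depot→HubB, Depot→Jct3, Depot→Port, Depot→Y2, Y1→Port}.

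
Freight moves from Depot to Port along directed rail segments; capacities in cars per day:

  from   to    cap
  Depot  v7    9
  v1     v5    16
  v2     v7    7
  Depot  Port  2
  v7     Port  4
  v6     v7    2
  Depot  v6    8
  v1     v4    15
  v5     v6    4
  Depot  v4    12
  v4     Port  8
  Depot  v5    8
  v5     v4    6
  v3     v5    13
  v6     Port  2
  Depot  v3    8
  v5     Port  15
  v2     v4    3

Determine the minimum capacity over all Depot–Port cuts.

Augment Depot→Port: bottleneck 2, flow now 2.
Augment Depot→v4→Port: bottleneck 8, flow now 10.
Augment Depot→v5→Port: bottleneck 8, flow now 18.
Augment Depot→v6→Port: bottleneck 2, flow now 20.
Augment Depot→v7→Port: bottleneck 4, flow now 24.
Augment Depot→v3→v5→Port: bottleneck 7, flow now 31.
No augmenting path remains; maximum flow = 31.
By max-flow min-cut, the minimum cut capacity equals the max flow.
In the residual graph, reachable from Depot: {Depot, v3, v4, v5, v6, v7}.
Min-cut edges: Depot→Port (2), v4→Port (8), v5→Port (15), v6→Port (2), v7→Port (4); capacity 2 + 8 + 15 + 2 + 4 = 31.

31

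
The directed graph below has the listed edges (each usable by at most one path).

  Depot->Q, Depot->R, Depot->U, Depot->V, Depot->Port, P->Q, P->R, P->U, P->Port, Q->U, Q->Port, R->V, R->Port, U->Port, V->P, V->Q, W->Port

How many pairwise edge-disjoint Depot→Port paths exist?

Assign every edge capacity 1; by Menger, the answer equals the max flow.
Path Depot→Port (+1); total 1.
Path Depot→Q→Port (+1); total 2.
Path Depot→R→Port (+1); total 3.
Path Depot→U→Port (+1); total 4.
Path Depot→V→P→Port (+1); total 5.
No residual Depot→Port path; max flow = 5.
Certifying cut of size 5: {Depot→Port, Depot→Q, Depot→R, Depot→U, Depot→V}.

5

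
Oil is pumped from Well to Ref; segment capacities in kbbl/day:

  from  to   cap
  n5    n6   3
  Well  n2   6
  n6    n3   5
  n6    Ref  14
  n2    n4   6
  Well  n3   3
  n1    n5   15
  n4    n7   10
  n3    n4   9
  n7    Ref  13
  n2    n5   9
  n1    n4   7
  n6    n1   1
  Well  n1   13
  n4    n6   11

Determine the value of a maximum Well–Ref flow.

Augment Well→n1→n4→n6→Ref: bottleneck 7, flow now 7.
Augment Well→n1→n5→n6→Ref: bottleneck 3, flow now 10.
Augment Well→n2→n4→n6→Ref: bottleneck 4, flow now 14.
Augment Well→n2→n4→n7→Ref: bottleneck 2, flow now 16.
Augment Well→n3→n4→n7→Ref: bottleneck 3, flow now 19.
No augmenting path remains; maximum flow = 19.
In the residual graph, reachable from Well: {Well, n1, n5}.
Min-cut edges: Well→n2 (6), Well→n3 (3), n1→n4 (7), n5→n6 (3); capacity 6 + 3 + 7 + 3 = 19.
This cut is saturated, so no flow can exceed 19.

19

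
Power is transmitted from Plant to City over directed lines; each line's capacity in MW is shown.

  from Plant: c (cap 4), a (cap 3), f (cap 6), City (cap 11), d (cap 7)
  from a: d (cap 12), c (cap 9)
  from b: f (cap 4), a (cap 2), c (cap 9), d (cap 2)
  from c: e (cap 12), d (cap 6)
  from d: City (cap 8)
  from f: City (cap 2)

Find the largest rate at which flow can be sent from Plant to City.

21

Augment Plant→City: bottleneck 11, flow now 11.
Augment Plant→d→City: bottleneck 7, flow now 18.
Augment Plant→f→City: bottleneck 2, flow now 20.
Augment Plant→a→d→City: bottleneck 1, flow now 21.
No augmenting path remains; maximum flow = 21.
In the residual graph, reachable from Plant: {Plant, a, c, d, e, f}.
Min-cut edges: Plant→City (11), d→City (8), f→City (2); capacity 11 + 8 + 2 = 21.
This cut is saturated, so no flow can exceed 21.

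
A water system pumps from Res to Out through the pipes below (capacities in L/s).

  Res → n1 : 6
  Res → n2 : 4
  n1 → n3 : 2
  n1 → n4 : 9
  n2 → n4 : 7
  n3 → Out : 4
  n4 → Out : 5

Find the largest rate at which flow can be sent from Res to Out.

Augment Res→n1→n3→Out: bottleneck 2, flow now 2.
Augment Res→n1→n4→Out: bottleneck 4, flow now 6.
Augment Res→n2→n4→Out: bottleneck 1, flow now 7.
No augmenting path remains; maximum flow = 7.
In the residual graph, reachable from Res: {Res, n1, n2, n4}.
Min-cut edges: n1→n3 (2), n4→Out (5); capacity 2 + 5 = 7.
This cut is saturated, so no flow can exceed 7.

7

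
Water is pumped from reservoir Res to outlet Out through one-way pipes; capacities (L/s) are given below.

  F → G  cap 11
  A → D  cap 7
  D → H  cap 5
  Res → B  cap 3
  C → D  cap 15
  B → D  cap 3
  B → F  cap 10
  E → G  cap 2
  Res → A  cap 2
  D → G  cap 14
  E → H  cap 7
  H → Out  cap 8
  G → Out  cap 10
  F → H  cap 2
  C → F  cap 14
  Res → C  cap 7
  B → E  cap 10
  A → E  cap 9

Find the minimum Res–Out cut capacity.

12

Augment Res→A→D→G→Out: bottleneck 2, flow now 2.
Augment Res→B→D→G→Out: bottleneck 3, flow now 5.
Augment Res→C→D→G→Out: bottleneck 5, flow now 10.
Augment Res→C→D→H→Out: bottleneck 2, flow now 12.
No augmenting path remains; maximum flow = 12.
By max-flow min-cut, the minimum cut capacity equals the max flow.
In the residual graph, reachable from Res: {Res}.
Min-cut edges: Res→A (2), Res→B (3), Res→C (7); capacity 2 + 3 + 7 = 12.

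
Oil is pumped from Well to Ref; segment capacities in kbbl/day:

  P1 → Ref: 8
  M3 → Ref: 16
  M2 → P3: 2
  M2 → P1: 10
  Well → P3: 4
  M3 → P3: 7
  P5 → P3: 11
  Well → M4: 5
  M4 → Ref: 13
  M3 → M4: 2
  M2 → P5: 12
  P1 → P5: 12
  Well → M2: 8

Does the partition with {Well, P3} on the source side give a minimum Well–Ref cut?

Given cut capacity: 8 + 5 = 13.
Augment Well→M4→Ref: bottleneck 5, flow now 5.
Augment Well→M2→P1→Ref: bottleneck 8, flow now 13.
No augmenting path remains; maximum flow = 13.
Cut capacity 13 equals the max flow, so it is a minimum cut.

Yes — it is a minimum cut (capacity 13).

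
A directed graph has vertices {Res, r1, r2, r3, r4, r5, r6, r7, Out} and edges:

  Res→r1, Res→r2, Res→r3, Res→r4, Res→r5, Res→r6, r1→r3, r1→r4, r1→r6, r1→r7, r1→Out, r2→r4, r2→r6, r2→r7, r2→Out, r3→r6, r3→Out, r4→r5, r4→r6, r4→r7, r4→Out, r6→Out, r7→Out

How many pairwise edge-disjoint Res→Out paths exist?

5

Assign every edge capacity 1; by Menger, the answer equals the max flow.
Path Res→r1→Out (+1); total 1.
Path Res→r2→Out (+1); total 2.
Path Res→r3→Out (+1); total 3.
Path Res→r4→Out (+1); total 4.
Path Res→r6→Out (+1); total 5.
No residual Res→Out path; max flow = 5.
Certifying cut of size 5: {Res→r1, Res→r2, Res→r3, Res→r4, Res→r6}.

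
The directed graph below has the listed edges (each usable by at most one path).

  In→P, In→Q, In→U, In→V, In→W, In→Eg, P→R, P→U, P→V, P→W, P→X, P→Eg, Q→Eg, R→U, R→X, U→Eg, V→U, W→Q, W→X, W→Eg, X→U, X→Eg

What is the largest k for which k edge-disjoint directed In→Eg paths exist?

5

Assign every edge capacity 1; by Menger, the answer equals the max flow.
Path In→Eg (+1); total 1.
Path In→P→Eg (+1); total 2.
Path In→Q→Eg (+1); total 3.
Path In→U→Eg (+1); total 4.
Path In→W→Eg (+1); total 5.
No residual In→Eg path; max flow = 5.
Certifying cut of size 5: {In→Eg, In→P, In→Q, In→W, U→Eg}.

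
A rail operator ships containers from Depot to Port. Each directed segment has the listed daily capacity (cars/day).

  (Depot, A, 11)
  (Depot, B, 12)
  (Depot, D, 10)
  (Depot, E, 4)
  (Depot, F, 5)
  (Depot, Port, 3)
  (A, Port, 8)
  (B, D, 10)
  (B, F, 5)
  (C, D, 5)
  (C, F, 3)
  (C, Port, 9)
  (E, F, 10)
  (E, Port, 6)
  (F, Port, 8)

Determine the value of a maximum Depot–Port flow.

Augment Depot→Port: bottleneck 3, flow now 3.
Augment Depot→A→Port: bottleneck 8, flow now 11.
Augment Depot→E→Port: bottleneck 4, flow now 15.
Augment Depot→F→Port: bottleneck 5, flow now 20.
Augment Depot→B→F→Port: bottleneck 3, flow now 23.
No augmenting path remains; maximum flow = 23.
In the residual graph, reachable from Depot: {Depot, A, B, D, F}.
Min-cut edges: Depot→E (4), Depot→Port (3), A→Port (8), F→Port (8); capacity 4 + 3 + 8 + 8 = 23.
This cut is saturated, so no flow can exceed 23.

23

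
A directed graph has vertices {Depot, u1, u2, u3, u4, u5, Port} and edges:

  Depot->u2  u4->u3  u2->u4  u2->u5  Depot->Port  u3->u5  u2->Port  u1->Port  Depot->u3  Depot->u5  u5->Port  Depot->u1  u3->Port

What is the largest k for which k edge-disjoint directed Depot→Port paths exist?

Assign every edge capacity 1; by Menger, the answer equals the max flow.
Path Depot→Port (+1); total 1.
Path Depot→u1→Port (+1); total 2.
Path Depot→u2→Port (+1); total 3.
Path Depot→u3→Port (+1); total 4.
Path Depot→u5→Port (+1); total 5.
No residual Depot→Port path; max flow = 5.
Certifying cut of size 5: {Depot→Port, Depot→u1, Depot→u2, Depot→u3, Depot→u5}.

5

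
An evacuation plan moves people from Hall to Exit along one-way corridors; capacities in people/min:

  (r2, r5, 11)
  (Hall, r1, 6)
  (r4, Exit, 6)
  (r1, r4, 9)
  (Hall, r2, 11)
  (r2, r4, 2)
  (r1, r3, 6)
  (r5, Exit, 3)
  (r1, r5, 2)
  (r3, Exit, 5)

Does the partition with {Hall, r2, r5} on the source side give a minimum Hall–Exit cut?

Yes — it is a minimum cut (capacity 11).

Given cut capacity: 6 + 2 + 3 = 11.
Augment Hall→r1→r3→Exit: bottleneck 5, flow now 5.
Augment Hall→r1→r4→Exit: bottleneck 1, flow now 6.
Augment Hall→r2→r4→Exit: bottleneck 2, flow now 8.
Augment Hall→r2→r5→Exit: bottleneck 3, flow now 11.
No augmenting path remains; maximum flow = 11.
Cut capacity 11 equals the max flow, so it is a minimum cut.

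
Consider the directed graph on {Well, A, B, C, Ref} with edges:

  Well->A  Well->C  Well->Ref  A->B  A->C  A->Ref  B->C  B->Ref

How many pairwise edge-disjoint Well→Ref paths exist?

Assign every edge capacity 1; by Menger, the answer equals the max flow.
Path Well→Ref (+1); total 1.
Path Well→A→Ref (+1); total 2.
No residual Well→Ref path; max flow = 2.
Certifying cut of size 2: {Well→A, Well→Ref}.

2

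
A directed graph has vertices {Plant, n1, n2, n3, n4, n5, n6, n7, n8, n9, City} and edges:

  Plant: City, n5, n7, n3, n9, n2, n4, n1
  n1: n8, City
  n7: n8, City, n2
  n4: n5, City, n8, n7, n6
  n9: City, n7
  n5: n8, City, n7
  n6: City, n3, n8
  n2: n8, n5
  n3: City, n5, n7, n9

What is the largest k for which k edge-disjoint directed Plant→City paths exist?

7

Assign every edge capacity 1; by Menger, the answer equals the max flow.
Path Plant→City (+1); total 1.
Path Plant→n1→City (+1); total 2.
Path Plant→n3→City (+1); total 3.
Path Plant→n4→City (+1); total 4.
Path Plant→n5→City (+1); total 5.
Path Plant→n7→City (+1); total 6.
Path Plant→n9→City (+1); total 7.
No residual Plant→City path; max flow = 7.
Certifying cut of size 7: {Plant→City, Plant→n1, Plant→n3, Plant→n4, Plant→n9, n5→City, n7→City}.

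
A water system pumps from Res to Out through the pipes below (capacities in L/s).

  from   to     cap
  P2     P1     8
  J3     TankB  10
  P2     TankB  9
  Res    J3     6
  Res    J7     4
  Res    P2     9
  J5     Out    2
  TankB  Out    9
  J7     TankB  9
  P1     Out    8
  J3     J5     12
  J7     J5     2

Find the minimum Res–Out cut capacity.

Augment Res→J7→J5→Out: bottleneck 2, flow now 2.
Augment Res→J7→TankB→Out: bottleneck 2, flow now 4.
Augment Res→J3→TankB→Out: bottleneck 6, flow now 10.
Augment Res→P2→P1→Out: bottleneck 8, flow now 18.
Augment Res→P2→TankB→Out: bottleneck 1, flow now 19.
No augmenting path remains; maximum flow = 19.
By max-flow min-cut, the minimum cut capacity equals the max flow.
In the residual graph, reachable from Res: {Res}.
Min-cut edges: Res→J7 (4), Res→J3 (6), Res→P2 (9); capacity 4 + 6 + 9 = 19.

19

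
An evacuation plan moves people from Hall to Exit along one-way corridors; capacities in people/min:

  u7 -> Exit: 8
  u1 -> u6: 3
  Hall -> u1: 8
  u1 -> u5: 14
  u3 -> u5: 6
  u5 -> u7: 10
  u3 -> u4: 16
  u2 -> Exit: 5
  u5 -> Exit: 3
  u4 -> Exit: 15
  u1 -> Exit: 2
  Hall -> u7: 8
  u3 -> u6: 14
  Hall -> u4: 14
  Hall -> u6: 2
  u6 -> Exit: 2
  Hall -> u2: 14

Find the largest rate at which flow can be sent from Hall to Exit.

Augment Hall→u1→Exit: bottleneck 2, flow now 2.
Augment Hall→u2→Exit: bottleneck 5, flow now 7.
Augment Hall→u4→Exit: bottleneck 14, flow now 21.
Augment Hall→u6→Exit: bottleneck 2, flow now 23.
Augment Hall→u7→Exit: bottleneck 8, flow now 31.
Augment Hall→u1→u5→Exit: bottleneck 3, flow now 34.
No augmenting path remains; maximum flow = 34.
In the residual graph, reachable from Hall: {Hall, u1, u2, u5, u6, u7}.
Min-cut edges: Hall→u4 (14), u1→Exit (2), u2→Exit (5), u5→Exit (3), u6→Exit (2), u7→Exit (8); capacity 14 + 2 + 5 + 3 + 2 + 8 = 34.
This cut is saturated, so no flow can exceed 34.

34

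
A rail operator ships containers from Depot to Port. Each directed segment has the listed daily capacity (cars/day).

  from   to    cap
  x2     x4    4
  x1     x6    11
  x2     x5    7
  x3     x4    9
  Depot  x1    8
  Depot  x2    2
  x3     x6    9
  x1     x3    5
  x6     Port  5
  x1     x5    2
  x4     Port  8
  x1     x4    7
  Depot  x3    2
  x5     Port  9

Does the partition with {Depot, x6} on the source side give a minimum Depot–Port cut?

No — its capacity is 17, but the minimum cut has capacity 12.

Given cut capacity: 8 + 2 + 2 + 5 = 17.
Augment Depot→x1→x4→Port: bottleneck 7, flow now 7.
Augment Depot→x1→x5→Port: bottleneck 1, flow now 8.
Augment Depot→x2→x4→Port: bottleneck 1, flow now 9.
Augment Depot→x2→x5→Port: bottleneck 1, flow now 10.
Augment Depot→x3→x6→Port: bottleneck 2, flow now 12.
No augmenting path remains; maximum flow = 12.
In the residual graph, reachable from Depot: {Depot}.
Min-cut edges: Depot→x1 (8), Depot→x2 (2), Depot→x3 (2); capacity 8 + 2 + 2 = 12.
Cut capacity 17 exceeds the max flow 12, so it is not minimum.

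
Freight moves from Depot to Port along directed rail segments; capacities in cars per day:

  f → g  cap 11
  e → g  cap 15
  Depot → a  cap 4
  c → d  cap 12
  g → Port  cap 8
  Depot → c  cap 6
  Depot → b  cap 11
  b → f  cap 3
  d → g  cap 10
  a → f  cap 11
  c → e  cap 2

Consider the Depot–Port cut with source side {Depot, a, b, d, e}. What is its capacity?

Edges leaving {Depot, a, b, d, e}: Depot→c (6), a→f (11), b→f (3), d→g (10), e→g (15).
Cut capacity = 6 + 11 + 3 + 10 + 15 = 45.

45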